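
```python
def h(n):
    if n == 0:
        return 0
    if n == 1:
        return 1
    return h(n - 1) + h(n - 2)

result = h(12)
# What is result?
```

Build up from base cases: h(0)=0, h(1)=1, h(2)=1, h(3)=2, h(4)=3, h(5)=5, h(6)=8, ..., h(12)=144

Answer: 144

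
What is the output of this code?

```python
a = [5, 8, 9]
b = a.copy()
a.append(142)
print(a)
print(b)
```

Key concept: list.copy() creates independent copy.
Step by step:
`a = [5, 8, 9]` → a = [5, 8, 9]
`b = a.copy()` → b = [5, 8, 9]
`a.append(142)` → a = [5, 8, 9, 142]
`print(a)` → prints [5, 8, 9, 142]
`print(b)` → prints [5, 8, 9]

Answer:
[5, 8, 9, 142]
[5, 8, 9]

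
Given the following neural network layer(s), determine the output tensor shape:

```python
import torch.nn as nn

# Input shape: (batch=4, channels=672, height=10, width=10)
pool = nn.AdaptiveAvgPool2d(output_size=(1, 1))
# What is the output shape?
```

Input: (4, 672, 10, 10) -> Output: (4, 672, 1, 1)

Answer: (4, 672, 1, 1)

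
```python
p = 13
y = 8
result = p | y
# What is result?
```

Trace:
`p = 13` → p = 13
`y = 8` → y = 8
`result = p | y` → result = 13
So result = 13

Answer: 13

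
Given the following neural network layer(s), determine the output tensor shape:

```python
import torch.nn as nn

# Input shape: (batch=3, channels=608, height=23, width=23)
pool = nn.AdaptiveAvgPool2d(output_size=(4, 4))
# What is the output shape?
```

Input: (3, 608, 23, 23) -> Output: (3, 608, 4, 4)

Answer: (3, 608, 4, 4)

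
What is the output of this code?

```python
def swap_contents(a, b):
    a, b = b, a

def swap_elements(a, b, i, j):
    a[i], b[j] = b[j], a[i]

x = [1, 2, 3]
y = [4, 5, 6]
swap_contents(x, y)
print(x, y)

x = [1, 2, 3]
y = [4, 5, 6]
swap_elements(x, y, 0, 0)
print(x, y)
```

Key concept: parameter rebinding vs mutation.
Step by step:
`x = [1, 2, 3]` → x = [1, 2, 3]
`y = [4, 5, 6]` → y = [4, 5, 6]
`swap_contents(x, y)` → no visible change to tracked variables
`print(x, y)` → prints [1, 2, 3] [4, 5, 6]
`x = [1, 2, 3]` → x = [1, 2, 3]
`y = [4, 5, 6]` → y = [4, 5, 6]
`swap_elements(x, y, 0, 0)` → x = [4, 2, 3]; y = [1, 5, 6]
`print(x, y)` → prints [4, 2, 3] [1, 5, 6]

Answer:
[1, 2, 3] [4, 5, 6]
[4, 2, 3] [1, 5, 6]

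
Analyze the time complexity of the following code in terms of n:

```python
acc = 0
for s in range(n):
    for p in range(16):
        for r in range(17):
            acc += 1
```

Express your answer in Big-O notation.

Each loop level contributes: n × 1 × 1. Multiplying the contributions gives O(n).

Answer: O(n)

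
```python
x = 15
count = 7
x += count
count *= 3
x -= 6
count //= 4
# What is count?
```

Trace:
`x = 15` → x = 15
`count = 7` → count = 7
`x += count` → x = 22
`count *= 3` → count = 21
`x -= 6` → x = 16
`count //= 4` → count = 5
So count = 5

Answer: 5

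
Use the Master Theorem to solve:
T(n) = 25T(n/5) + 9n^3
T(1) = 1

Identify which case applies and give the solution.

a=25, b=5, f(n)=9n^3. log_5(25) = 2. Since c=3 > 2 and the regularity condition holds (25(n/5)^3 = (25/5^3)n^3 with 25/5^3 < 1), Case 3 applies: T(n) = Θ(f(n)) = O(n^3).

Answer: O(n^3) - Case 3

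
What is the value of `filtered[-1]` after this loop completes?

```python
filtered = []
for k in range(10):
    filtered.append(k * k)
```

Last element of squares 0 to 9
`filtered` takes the values: [] → [0] → [0, 1] → [0, 1, 4] → [0, 1, 4, 9] → [0, 1, 4, 9, 16] → [0, 1, 4, 9, 16, 25] → [0, 1, 4, 9, 16, 25, 36] → [0, 1, 4, 9, 16, 25, 36, 49] → [0, 1, 4, 9, 16, 25, 36, 49, 64] → [0, 1, 4, 9, 16, 25, 36, 49, 64, 81]
So `filtered[-1]` = 81

Answer: 81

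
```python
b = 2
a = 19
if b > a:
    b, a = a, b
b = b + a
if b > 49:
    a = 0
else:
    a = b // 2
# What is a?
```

Trace:
`b = 2` → b = 2
`a = 19` → a = 19
`if b > a: ...` → b > a is False → no variable changes
`b = b + a` → b = 21
`if b > 49: ...` → b > 49 is False, take else branch → a = 10
So a = 10

Answer: 10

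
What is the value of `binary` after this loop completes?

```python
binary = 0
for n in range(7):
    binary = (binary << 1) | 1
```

Build 7 consecutive 1-bits: 0b1111111
`binary` takes the values: 0 → 1 → 3 → 7 → 15 → 31 → 63 → 127

Answer: 127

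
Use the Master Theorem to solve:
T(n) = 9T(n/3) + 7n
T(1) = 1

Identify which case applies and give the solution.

a=9, b=3, f(n)=7n. log_3(9) = 2. Since c=1 < 2, Case 1 applies: T(n) = Θ(n^log_b(a)) = O(n^2).

Answer: O(n^2) - Case 1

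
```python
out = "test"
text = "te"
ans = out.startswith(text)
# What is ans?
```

Trace:
`out = "test"` → out = 'test'
`text = "te"` → text = 'te'
`ans = out.startswith(text)` → ans = True
So ans = True

Answer: True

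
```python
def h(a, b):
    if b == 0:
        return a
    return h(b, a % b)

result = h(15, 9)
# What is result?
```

h(15, 9) -> h(9, 6) -> h(6, 3) -> h(3, 0) -> 3

Answer: 3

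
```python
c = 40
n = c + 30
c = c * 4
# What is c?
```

Trace:
`c = 40` → c = 40
`n = c + 30` → n = 70
`c = c * 4` → c = 160
So c = 160

Answer: 160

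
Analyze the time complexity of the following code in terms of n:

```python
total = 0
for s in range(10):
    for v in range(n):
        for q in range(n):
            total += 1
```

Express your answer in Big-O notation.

Each loop level contributes: 1 × n × n. Multiplying the contributions gives O(n^2).

Answer: O(n^2)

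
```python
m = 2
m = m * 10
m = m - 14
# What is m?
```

Trace:
`m = 2` → m = 2
`m = m * 10` → m = 20
`m = m - 14` → m = 6
So m = 6

Answer: 6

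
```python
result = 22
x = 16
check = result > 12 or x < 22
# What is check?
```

Trace:
`result = 22` → result = 22
`x = 16` → x = 16
`check = result > 12 or x < 22` → check = True
So check = True

Answer: True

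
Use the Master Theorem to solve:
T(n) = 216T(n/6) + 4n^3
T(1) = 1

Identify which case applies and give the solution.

a=216, b=6, f(n)=4n^3. log_6(216) = 3. Since c=3 = 3, Case 2 applies: T(n) = Θ(n^log_b(a) · log n) = O(n^3 log n).

Answer: O(n^3 log n) - Case 2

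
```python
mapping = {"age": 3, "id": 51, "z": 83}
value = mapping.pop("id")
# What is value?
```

Trace:
`mapping = {"age": 3, "id": 51, "z": 83}` → mapping = {'age': 3, 'id': 51, 'z': 83}
`value = mapping.pop("id")` → mapping = {'age': 3, 'z': 83}; value = 51
So value = 51

Answer: 51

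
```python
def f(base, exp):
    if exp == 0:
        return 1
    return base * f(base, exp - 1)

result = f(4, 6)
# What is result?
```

f(4, 6) = 4 * 4 * 4 * 4 * 4 * 4 = 4096

Answer: 4096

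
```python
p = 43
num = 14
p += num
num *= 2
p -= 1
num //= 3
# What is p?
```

Trace:
`p = 43` → p = 43
`num = 14` → num = 14
`p += num` → p = 57
`num *= 2` → num = 28
`p -= 1` → p = 56
`num //= 3` → num = 9
So p = 56

Answer: 56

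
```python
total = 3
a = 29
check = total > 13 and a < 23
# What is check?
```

Trace:
`total = 3` → total = 3
`a = 29` → a = 29
`check = total > 13 and a < 23` → check = False
So check = False

Answer: False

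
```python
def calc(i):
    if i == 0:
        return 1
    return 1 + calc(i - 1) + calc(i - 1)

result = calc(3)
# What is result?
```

calc(i) = 1 + 2·calc(i-1), calc(0)=1. Closed form: (1+1)·2^3 - 1 = 15.

Answer: 15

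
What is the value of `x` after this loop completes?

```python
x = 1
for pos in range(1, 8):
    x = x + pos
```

Start at 1, add 1 through 7
`x` takes the values: 1 → 2 → 4 → 7 → 11 → 16 → 22 → 29

Answer: 29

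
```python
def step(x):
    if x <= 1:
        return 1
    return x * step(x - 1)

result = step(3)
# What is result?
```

step(3) = 3 * 2 * 1 = 6

Answer: 6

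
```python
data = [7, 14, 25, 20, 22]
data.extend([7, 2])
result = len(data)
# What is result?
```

Trace:
`data = [7, 14, 25, 20, 22]` → data = [7, 14, 25, 20, 22]
`data.extend([7, 2])` → data = [7, 14, 25, 20, 22, 7, 2]
`result = len(data)` → result = 7
So result = 7

Answer: 7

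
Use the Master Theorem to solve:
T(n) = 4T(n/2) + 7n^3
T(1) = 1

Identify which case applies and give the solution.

a=4, b=2, f(n)=7n^3. log_2(4) = 2. Since c=3 > 2 and the regularity condition holds (4(n/2)^3 = (4/2^3)n^3 with 4/2^3 < 1), Case 3 applies: T(n) = Θ(f(n)) = O(n^3).

Answer: O(n^3) - Case 3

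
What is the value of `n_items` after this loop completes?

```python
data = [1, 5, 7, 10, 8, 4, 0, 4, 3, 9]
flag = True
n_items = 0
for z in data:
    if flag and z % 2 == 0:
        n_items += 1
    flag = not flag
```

Count even values at even positions
`n_items` takes the values: 0 → 1 → 2

Answer: 2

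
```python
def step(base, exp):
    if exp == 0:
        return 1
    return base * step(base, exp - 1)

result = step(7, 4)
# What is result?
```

step(7, 4) = 7 * 7 * 7 * 7 = 2401

Answer: 2401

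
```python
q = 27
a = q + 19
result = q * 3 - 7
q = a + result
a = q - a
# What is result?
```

Trace:
`q = 27` → q = 27
`a = q + 19` → a = 46
`result = q * 3 - 7` → result = 74
`q = a + result` → q = 120
`a = q - a` → a = 74
So result = 74

Answer: 74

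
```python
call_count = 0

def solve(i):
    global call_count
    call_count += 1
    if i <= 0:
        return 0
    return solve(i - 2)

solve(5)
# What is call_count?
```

Linear recursion stepping by 2: 4 calls from i=5 down to ≤0.

Answer: 4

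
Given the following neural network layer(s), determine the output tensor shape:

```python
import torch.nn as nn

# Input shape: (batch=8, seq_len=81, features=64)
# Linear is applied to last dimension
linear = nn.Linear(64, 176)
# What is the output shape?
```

Input: (8, 81, 64) -> Output: (8, 81, 176)

Answer: (8, 81, 176)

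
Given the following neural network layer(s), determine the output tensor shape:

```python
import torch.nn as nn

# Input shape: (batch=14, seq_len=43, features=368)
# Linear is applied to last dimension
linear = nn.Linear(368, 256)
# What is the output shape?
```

Input: (14, 43, 368) -> Output: (14, 43, 256)

Answer: (14, 43, 256)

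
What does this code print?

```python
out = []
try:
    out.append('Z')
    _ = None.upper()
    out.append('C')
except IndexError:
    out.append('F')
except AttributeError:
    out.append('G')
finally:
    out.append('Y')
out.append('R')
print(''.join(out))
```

Execution trace: 'Z' (try body) → 'G' (except AttributeError) → 'Y' (finally) → 'R' (after the try/except). Output: ZGYR

Answer: ZGYR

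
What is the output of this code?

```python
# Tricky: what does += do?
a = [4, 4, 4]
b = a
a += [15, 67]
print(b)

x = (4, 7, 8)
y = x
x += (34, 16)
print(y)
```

Key concept: += behavior differs for mutable vs immutable.
Step by step:
`a = [4, 4, 4]` → a = [4, 4, 4]
`b = a` → b = [4, 4, 4] (same object as a)
`a += [15, 67]` → a = [4, 4, 4, 15, 67] (same object as b); b = [4, 4, 4, 15, 67] (same object as a)
`print(b)` → prints [4, 4, 4, 15, 67]
`x = (4, 7, 8)` → x = (4, 7, 8)
`y = x` → y = (4, 7, 8)
`x += (34, 16)` → x = (4, 7, 8, 34, 16)
`print(y)` → prints (4, 7, 8)

Answer:
[4, 4, 4, 15, 67]
(4, 7, 8)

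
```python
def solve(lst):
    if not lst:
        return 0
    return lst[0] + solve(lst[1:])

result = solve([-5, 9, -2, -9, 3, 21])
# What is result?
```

(-5) + 9 + (-2) + (-9) + 3 + 21 + 0 = 17

Answer: 17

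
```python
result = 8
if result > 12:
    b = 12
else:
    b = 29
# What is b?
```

Trace:
`result = 8` → result = 8
`if result > 12: ...` → result > 12 is False, take else branch → b = 29
So b = 29

Answer: 29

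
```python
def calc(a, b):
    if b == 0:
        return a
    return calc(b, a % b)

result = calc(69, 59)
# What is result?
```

calc(69, 59) -> calc(59, 10) -> calc(10, 9) -> calc(9, 1) -> calc(1, 0) -> 1

Answer: 1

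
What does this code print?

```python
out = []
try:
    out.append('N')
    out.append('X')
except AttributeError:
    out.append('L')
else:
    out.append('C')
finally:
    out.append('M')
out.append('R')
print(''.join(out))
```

Execution trace: 'N' (try body) → 'X' (try body, no exception) → 'C' (else) → 'M' (finally) → 'R' (after the try/except). Output: NXCMR

Answer: NXCMR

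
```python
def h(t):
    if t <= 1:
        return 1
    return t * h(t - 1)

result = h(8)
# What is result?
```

h(8) = 8 * 7 * 6 * 5 * 4 * 3 * 2 * 1 = 40320

Answer: 40320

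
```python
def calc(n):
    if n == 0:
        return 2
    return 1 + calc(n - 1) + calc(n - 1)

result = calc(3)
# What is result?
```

calc(n) = 1 + 2·calc(n-1), calc(0)=2. Closed form: (2+1)·2^3 - 1 = 23.

Answer: 23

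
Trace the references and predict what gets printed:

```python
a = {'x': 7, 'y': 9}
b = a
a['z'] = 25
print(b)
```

Key concept: dict aliasing.
Step by step:
`a = {'x': 7, 'y': 9}` → a = {'x': 7, 'y': 9}
`b = a` → b = {'x': 7, 'y': 9} (same object as a)
`a['z'] = 25` → a = {'x': 7, 'y': 9, 'z': 25} (same object as b); b = {'x': 7, 'y': 9, 'z': 25} (same object as a)
`print(b)` → prints {'x': 7, 'y': 9, 'z': 25}

Answer: {'x': 7, 'y': 9, 'z': 25}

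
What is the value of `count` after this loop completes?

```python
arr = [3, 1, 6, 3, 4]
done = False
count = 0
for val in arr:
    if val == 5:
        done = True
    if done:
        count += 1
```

Count elements after first 5 in [3, 1, 6, 3, 4]
`count` takes the values: 0

Answer: 0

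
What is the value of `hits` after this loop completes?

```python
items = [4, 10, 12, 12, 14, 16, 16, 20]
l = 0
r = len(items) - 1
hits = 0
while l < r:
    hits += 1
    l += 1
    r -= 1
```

Iterations until pointers meet (list length 8)
`hits` takes the values: 0 → 1 → 2 → 3 → 4

Answer: 4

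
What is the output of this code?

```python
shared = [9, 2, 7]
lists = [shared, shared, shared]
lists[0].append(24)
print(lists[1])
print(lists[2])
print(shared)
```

Key concept: list of same reference.
Step by step:
`shared = [9, 2, 7]` → shared = [9, 2, 7]
`lists = [shared, shared, shared]` → lists = [[9, 2, 7], [9, 2, 7], [9, 2, 7]]
`lists[0].append(24)` → shared = [9, 2, 7, 24]; lists = [[9, 2, 7, 24], [9, 2, 7, 24], [9, 2, 7, 24]]
`print(lists[1])` → prints [9, 2, 7, 24]
`print(lists[2])` → prints [9, 2, 7, 24]
`print(shared)` → prints [9, 2, 7, 24]

Answer:
[9, 2, 7, 24]
[9, 2, 7, 24]
[9, 2, 7, 24]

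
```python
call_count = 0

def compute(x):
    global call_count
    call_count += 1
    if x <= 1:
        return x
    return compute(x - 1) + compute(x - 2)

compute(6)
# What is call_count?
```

Calls(x) = 1 + Calls(x-1) + Calls(x-2); Calls(0)=Calls(1)=1. For x=6 this gives 25.

Answer: 25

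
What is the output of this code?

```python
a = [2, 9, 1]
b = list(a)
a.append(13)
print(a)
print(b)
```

Key concept: list() constructor creates copy.
Step by step:
`a = [2, 9, 1]` → a = [2, 9, 1]
`b = list(a)` → b = [2, 9, 1]
`a.append(13)` → a = [2, 9, 1, 13]
`print(a)` → prints [2, 9, 1, 13]
`print(b)` → prints [2, 9, 1]

Answer:
[2, 9, 1, 13]
[2, 9, 1]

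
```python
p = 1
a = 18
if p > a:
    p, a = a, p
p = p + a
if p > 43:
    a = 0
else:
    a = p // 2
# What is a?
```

Trace:
`p = 1` → p = 1
`a = 18` → a = 18
`if p > a: ...` → p > a is False → no variable changes
`p = p + a` → p = 19
`if p > 43: ...` → p > 43 is False, take else branch → a = 9
So a = 9

Answer: 9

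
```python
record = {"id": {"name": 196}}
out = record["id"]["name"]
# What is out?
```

Trace:
`record = {"id": {"name": 196}}` → record = {'id': {'name': 196}}
`out = record["id"]["name"]` → out = 196
So out = 196

Answer: 196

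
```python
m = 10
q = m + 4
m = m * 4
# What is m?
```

Trace:
`m = 10` → m = 10
`q = m + 4` → q = 14
`m = m * 4` → m = 40
So m = 40

Answer: 40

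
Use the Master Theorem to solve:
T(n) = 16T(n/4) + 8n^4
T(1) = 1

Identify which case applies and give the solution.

a=16, b=4, f(n)=8n^4. log_4(16) = 2. Since c=4 > 2 and the regularity condition holds (16(n/4)^4 = (16/4^4)n^4 with 16/4^4 < 1), Case 3 applies: T(n) = Θ(f(n)) = O(n^4).

Answer: O(n^4) - Case 3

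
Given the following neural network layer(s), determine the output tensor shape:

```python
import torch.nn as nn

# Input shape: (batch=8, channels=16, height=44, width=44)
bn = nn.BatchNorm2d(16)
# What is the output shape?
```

Input: (8, 16, 44, 44) -> Output: (8, 16, 44, 44)

Answer: (8, 16, 44, 44)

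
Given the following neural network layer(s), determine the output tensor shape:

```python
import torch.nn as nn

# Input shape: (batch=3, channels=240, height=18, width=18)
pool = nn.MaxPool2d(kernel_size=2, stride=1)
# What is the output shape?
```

Input: (3, 240, 18, 18) -> Output: (3, 240, 17, 17)

Answer: (3, 240, 17, 17)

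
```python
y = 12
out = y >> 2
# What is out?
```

Trace:
`y = 12` → y = 12
`out = y >> 2` → out = 3
So out = 3

Answer: 3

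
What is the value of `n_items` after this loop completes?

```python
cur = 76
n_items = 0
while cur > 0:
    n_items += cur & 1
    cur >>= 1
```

Count set bits in 76 (binary: 0b1001100)
`n_items` takes the values: 0 → 1 → 2 → 3

Answer: 3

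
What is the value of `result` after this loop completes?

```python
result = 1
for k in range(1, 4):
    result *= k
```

3! = 6
`result` takes the values: 1 → 2 → 6

Answer: 6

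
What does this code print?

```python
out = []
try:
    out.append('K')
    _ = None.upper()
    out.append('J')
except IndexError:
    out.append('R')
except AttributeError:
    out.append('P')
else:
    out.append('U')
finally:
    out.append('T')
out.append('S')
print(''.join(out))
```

Execution trace: 'K' (try body) → 'P' (except AttributeError) → 'T' (finally) → 'S' (after the try/except). Output: KPTS

Answer: KPTS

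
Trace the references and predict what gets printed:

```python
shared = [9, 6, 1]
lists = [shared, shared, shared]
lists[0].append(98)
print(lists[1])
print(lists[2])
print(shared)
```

Key concept: list of same reference.
Step by step:
`shared = [9, 6, 1]` → shared = [9, 6, 1]
`lists = [shared, shared, shared]` → lists = [[9, 6, 1], [9, 6, 1], [9, 6, 1]]
`lists[0].append(98)` → shared = [9, 6, 1, 98]; lists = [[9, 6, 1, 98], [9, 6, 1, 98], [9, 6, 1, 98]]
`print(lists[1])` → prints [9, 6, 1, 98]
`print(lists[2])` → prints [9, 6, 1, 98]
`print(shared)` → prints [9, 6, 1, 98]

Answer:
[9, 6, 1, 98]
[9, 6, 1, 98]
[9, 6, 1, 98]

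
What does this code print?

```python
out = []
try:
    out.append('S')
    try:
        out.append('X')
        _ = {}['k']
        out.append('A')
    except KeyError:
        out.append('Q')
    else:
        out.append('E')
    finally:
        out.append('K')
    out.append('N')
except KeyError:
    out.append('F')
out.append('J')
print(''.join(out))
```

Execution trace: 'S' (try body) → 'X' (inner try body) → 'Q' (inner except KeyError) → 'K' (inner finally) → 'N' (try body, no exception) → 'J' (after the try/except). Output: SXQKNJ

Answer: SXQKNJ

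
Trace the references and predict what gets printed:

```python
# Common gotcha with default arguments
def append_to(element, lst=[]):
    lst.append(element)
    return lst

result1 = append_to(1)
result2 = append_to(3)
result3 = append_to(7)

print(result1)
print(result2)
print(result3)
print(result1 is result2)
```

Key concept: mutable default argument gotcha.
Step by step:
`result1 = append_to(1)` → result1 = [1]
`result2 = append_to(3)` → result1 = [1, 3] (same object as result2); result2 = [1, 3] (same object as result1)
`result3 = append_to(7)` → result1 = [1, 3, 7] (same object as result2, result3); result2 = [1, 3, 7] (same object as result1, result3); result3 = [1, 3, 7] (same object as result1, result2)
`print(result1)` → prints [1, 3, 7]
`print(result2)` → prints [1, 3, 7]
`print(result3)` → prints [1, 3, 7]
`print(result1 is result2)` → prints True

Answer:
[1, 3, 7]
[1, 3, 7]
[1, 3, 7]
True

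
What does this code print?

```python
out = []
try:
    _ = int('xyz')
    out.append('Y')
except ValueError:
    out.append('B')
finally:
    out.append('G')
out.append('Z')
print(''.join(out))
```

Execution trace: 'B' (except ValueError) → 'G' (finally) → 'Z' (after the try/except). Output: BGZ

Answer: BGZ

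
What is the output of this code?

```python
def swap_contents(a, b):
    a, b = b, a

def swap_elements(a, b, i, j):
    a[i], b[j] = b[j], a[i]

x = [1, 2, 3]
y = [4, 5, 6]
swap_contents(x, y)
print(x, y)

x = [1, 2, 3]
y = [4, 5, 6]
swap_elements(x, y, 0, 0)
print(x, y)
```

Key concept: parameter rebinding vs mutation.
Step by step:
`x = [1, 2, 3]` → x = [1, 2, 3]
`y = [4, 5, 6]` → y = [4, 5, 6]
`swap_contents(x, y)` → no visible change to tracked variables
`print(x, y)` → prints [1, 2, 3] [4, 5, 6]
`x = [1, 2, 3]` → x = [1, 2, 3]
`y = [4, 5, 6]` → y = [4, 5, 6]
`swap_elements(x, y, 0, 0)` → x = [4, 2, 3]; y = [1, 5, 6]
`print(x, y)` → prints [4, 2, 3] [1, 5, 6]

Answer:
[1, 2, 3] [4, 5, 6]
[4, 2, 3] [1, 5, 6]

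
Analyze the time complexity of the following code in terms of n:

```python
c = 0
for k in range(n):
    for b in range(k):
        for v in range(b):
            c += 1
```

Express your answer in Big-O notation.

Each loop level contributes: n × n × n. Multiplying the contributions gives O(n^3).

Answer: O(n^3)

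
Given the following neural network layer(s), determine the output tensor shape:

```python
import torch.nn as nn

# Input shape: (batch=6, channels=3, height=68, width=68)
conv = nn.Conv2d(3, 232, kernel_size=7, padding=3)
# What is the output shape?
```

Input: (6, 3, 68, 68) -> Output: (6, 232, 68, 68)

Answer: (6, 232, 68, 68)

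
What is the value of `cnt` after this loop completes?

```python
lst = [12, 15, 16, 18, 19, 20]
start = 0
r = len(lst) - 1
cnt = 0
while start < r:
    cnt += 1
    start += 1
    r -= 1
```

Iterations until pointers meet (list length 6)
`cnt` takes the values: 0 → 1 → 2 → 3

Answer: 3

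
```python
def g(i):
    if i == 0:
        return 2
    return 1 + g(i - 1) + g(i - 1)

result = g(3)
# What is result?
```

g(i) = 1 + 2·g(i-1), g(0)=2. Closed form: (2+1)·2^3 - 1 = 23.

Answer: 23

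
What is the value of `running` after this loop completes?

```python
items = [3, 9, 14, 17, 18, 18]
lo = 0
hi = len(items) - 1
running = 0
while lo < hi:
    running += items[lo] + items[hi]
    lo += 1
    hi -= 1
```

Sum of pairs from ends
`running` takes the values: 0 → 21 → 48 → 79

Answer: 79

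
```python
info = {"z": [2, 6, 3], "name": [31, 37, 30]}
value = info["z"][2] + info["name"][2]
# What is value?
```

Trace:
`info = {"z": [2, 6, 3], "name": [31, 37, 30]}` → info = {'z': [2, 6, 3], 'name': [31, 37, 30]}
`value = info["z"][2] + info["name"][2]` → value = 33
So value = 33

Answer: 33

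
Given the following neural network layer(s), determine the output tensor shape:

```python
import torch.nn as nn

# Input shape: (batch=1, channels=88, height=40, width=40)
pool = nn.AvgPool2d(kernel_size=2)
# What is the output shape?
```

Input: (1, 88, 40, 40) -> Output: (1, 88, 20, 20)

Answer: (1, 88, 20, 20)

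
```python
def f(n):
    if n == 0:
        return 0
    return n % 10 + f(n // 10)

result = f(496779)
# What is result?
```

Sum of digits of 496779: 9 + 7 + 7 + 6 + 9 + 4 = 42

Answer: 42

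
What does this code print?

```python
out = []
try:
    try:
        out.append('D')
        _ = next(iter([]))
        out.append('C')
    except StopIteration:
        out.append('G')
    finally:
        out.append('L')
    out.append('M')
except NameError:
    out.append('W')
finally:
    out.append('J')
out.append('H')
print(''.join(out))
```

Execution trace: 'D' (inner try body) → 'G' (inner except StopIteration) → 'L' (inner finally) → 'M' (try body, no exception) → 'J' (finally) → 'H' (after the try/except). Output: DGLMJH

Answer: DGLMJH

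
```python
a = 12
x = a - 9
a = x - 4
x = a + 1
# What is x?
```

Trace:
`a = 12` → a = 12
`x = a - 9` → x = 3
`a = x - 4` → a = -1
`x = a + 1` → x = 0
So x = 0

Answer: 0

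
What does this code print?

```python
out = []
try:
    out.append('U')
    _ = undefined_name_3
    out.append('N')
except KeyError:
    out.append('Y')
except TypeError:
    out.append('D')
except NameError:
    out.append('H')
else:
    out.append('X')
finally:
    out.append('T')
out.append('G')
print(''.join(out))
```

Execution trace: 'U' (try body) → 'H' (except NameError) → 'T' (finally) → 'G' (after the try/except). Output: UHTG

Answer: UHTG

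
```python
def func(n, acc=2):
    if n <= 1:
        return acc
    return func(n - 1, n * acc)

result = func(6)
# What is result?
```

Accumulator trace (n, acc): (6, 2) -> (5, 12) -> (4, 60) -> (3, 240) -> (2, 720) -> (1, 1440) -> return 1440

Answer: 1440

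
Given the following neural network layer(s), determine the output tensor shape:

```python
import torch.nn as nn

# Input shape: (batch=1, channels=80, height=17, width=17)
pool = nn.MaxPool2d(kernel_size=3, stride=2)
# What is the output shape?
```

Input: (1, 80, 17, 17) -> Output: (1, 80, 8, 8)

Answer: (1, 80, 8, 8)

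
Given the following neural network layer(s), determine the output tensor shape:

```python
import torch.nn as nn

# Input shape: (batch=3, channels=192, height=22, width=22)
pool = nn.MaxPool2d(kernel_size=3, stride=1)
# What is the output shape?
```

Input: (3, 192, 22, 22) -> Output: (3, 192, 20, 20)

Answer: (3, 192, 20, 20)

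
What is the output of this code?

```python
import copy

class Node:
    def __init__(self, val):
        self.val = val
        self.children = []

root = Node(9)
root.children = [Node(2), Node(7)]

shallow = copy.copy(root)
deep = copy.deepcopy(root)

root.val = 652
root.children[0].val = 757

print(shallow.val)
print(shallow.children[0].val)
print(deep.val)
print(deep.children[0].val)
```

Key concept: deep copy with custom objects.
Step by step:
`root = Node(9)` → root = Node(val=9, children=[])
`root.children = [Node(2), Node(7)]` → root = Node(val=9, children=[Node(val=2, children=[]), Node(val=7, children=[])])
`shallow = copy.copy(root)` → shallow = Node(val=9, children=[Node(val=2, children=[]), Node(val=7, children=[])])
`deep = copy.deepcopy(root)` → deep = Node(val=9, children=[Node(val=2, children=[]), Node(val=7, children=[])])
`root.val = 652` → root = Node(val=652, children=[Node(val=2, children=[]), Node(val=7, children=[])])
`root.children[0].val = 757` → root = Node(val=652, children=[Node(val=757, children=[]), Node(val=7, children=[])]); shallow = Node(val=9, children=[Node(val=757, children=[]), Node(val=7, children=[])])
`print(shallow.val)` → prints 9
`print(shallow.children[0].val)` → prints 757
`print(deep.val)` → prints 9
`print(deep.children[0].val)` → prints 2

Answer:
9
757
9
2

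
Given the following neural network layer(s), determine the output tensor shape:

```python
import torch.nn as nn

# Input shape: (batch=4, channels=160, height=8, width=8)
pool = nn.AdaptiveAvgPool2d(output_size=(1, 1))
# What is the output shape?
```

Input: (4, 160, 8, 8) -> Output: (4, 160, 1, 1)

Answer: (4, 160, 1, 1)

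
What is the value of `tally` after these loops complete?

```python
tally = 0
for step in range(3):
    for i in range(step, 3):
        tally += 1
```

Upper triangle: 3 + 2 + ... + 1
`tally` takes the values: 0 → 1 → 2 → 3 → 4 → 5 → 6

Answer: 6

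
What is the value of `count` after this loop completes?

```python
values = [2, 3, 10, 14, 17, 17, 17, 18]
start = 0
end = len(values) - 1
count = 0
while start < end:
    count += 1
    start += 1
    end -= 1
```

Iterations until pointers meet (list length 8)
`count` takes the values: 0 → 1 → 2 → 3 → 4

Answer: 4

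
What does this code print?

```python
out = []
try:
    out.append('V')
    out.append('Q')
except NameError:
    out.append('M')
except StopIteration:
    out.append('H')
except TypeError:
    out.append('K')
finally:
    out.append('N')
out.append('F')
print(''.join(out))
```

Execution trace: 'V' (try body) → 'Q' (try body, no exception) → 'N' (finally) → 'F' (after the try/except). Output: VQNF

Answer: VQNF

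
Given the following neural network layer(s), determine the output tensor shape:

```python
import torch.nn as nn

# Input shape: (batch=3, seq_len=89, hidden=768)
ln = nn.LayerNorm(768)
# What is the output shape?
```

Input: (3, 89, 768) -> Output: (3, 89, 768)

Answer: (3, 89, 768)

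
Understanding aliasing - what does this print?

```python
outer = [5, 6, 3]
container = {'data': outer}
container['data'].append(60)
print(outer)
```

Key concept: dict holds reference to list.
Step by step:
`outer = [5, 6, 3]` → outer = [5, 6, 3]
`container = {'data': outer}` → container = {'data': [5, 6, 3]}
`container['data'].append(60)` → outer = [5, 6, 3, 60]; container = {'data': [5, 6, 3, 60]}
`print(outer)` → prints [5, 6, 3, 60]

Answer: [5, 6, 3, 60]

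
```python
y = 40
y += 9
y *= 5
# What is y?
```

Trace:
`y = 40` → y = 40
`y += 9` → y = 49
`y *= 5` → y = 245
So y = 245

Answer: 245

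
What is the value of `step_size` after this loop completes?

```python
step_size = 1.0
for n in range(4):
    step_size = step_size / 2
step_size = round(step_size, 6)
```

Halving LR 4 times: 1 / 2^4
`step_size` takes the values: 1.0 → 0.5 → 0.25 → 0.125 → 0.0625

Answer: 0.0625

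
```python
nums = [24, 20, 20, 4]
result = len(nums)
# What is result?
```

Trace:
`nums = [24, 20, 20, 4]` → nums = [24, 20, 20, 4]
`result = len(nums)` → result = 4
So result = 4

Answer: 4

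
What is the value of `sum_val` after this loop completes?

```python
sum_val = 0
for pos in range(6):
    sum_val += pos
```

Sum of 0 to 5 = 15
`sum_val` takes the values: 0 → 1 → 3 → 6 → 10 → 15

Answer: 15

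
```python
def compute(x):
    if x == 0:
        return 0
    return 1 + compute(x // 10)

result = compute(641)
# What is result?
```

Count of digits of 641: 3

Answer: 3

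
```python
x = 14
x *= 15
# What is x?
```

Trace:
`x = 14` → x = 14
`x *= 15` → x = 210
So x = 210

Answer: 210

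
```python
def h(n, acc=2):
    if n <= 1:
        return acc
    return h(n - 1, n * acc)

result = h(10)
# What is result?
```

Accumulator trace (n, acc): (10, 2) -> (9, 20) -> (8, 180) -> (7, 1440) -> (6, 10080) -> (5, 60480) -> (4, 302400) -> (3, 1209600) -> (2, 3628800) -> (1, 7257600) -> return 7257600

Answer: 7257600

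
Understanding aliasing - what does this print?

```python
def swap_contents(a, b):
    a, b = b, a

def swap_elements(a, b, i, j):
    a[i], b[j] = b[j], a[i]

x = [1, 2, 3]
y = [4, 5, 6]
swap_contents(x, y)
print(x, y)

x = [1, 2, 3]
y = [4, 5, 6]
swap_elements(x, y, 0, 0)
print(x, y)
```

Key concept: parameter rebinding vs mutation.
Step by step:
`x = [1, 2, 3]` → x = [1, 2, 3]
`y = [4, 5, 6]` → y = [4, 5, 6]
`swap_contents(x, y)` → no visible change to tracked variables
`print(x, y)` → prints [1, 2, 3] [4, 5, 6]
`x = [1, 2, 3]` → x = [1, 2, 3]
`y = [4, 5, 6]` → y = [4, 5, 6]
`swap_elements(x, y, 0, 0)` → x = [4, 2, 3]; y = [1, 5, 6]
`print(x, y)` → prints [4, 2, 3] [1, 5, 6]

Answer:
[1, 2, 3] [4, 5, 6]
[4, 2, 3] [1, 5, 6]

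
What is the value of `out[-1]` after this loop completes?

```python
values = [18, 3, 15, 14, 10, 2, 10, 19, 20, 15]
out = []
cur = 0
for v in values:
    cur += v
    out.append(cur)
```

Cumulative sum ends at 126
`out` takes the values: [] → [18] → [18, 21] → [18, 21, 36] → [18, 21, 36, 50] → [18, 21, 36, 50, 60] → [18, 21, 36, 50, 60, 62] → [18, 21, 36, 50, 60, 62, 72] → [18, 21, 36, 50, 60, 62, 72, 91] → [18, 21, 36, 50, 60, 62, 72, 91, 111] → [18, 21, 36, 50, 60, 62, 72, 91, 111, 126]
So `out[-1]` = 126

Answer: 126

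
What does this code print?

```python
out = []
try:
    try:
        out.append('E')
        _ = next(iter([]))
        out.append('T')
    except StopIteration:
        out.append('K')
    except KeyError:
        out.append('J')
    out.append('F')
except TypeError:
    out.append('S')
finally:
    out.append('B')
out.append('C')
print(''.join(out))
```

Execution trace: 'E' (inner try body) → 'K' (inner except StopIteration) → 'F' (try body, no exception) → 'B' (finally) → 'C' (after the try/except). Output: EKFBC

Answer: EKFBC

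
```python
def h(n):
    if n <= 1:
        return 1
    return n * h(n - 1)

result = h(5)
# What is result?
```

h(5) = 5 * 4 * 3 * 2 * 1 = 120

Answer: 120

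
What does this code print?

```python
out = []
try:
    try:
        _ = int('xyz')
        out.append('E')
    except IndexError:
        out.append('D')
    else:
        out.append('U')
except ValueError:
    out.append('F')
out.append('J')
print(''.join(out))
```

Execution trace: 'F' (outer except ValueError) → 'J' (after the try/except). Output: FJ

Answer: FJ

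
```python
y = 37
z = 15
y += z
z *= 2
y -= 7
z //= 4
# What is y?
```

Trace:
`y = 37` → y = 37
`z = 15` → z = 15
`y += z` → y = 52
`z *= 2` → z = 30
`y -= 7` → y = 45
`z //= 4` → z = 7
So y = 45

Answer: 45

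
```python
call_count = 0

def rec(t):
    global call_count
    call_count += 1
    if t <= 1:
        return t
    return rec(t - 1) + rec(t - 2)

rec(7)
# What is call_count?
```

Calls(t) = 1 + Calls(t-1) + Calls(t-2); Calls(0)=Calls(1)=1. For t=7 this gives 41.

Answer: 41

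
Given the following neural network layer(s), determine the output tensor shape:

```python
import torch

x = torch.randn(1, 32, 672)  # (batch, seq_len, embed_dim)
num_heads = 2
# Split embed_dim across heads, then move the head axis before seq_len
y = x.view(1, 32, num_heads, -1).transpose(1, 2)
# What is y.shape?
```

Input: (1, 32, 672) -> head_dim = 672 // 2 = 336; after view: (1, 32, 2, 336) -> after transpose(1, 2): (1, 2, 32, 336) -> Output: (1, 2, 32, 336)

Answer: (1, 2, 32, 336)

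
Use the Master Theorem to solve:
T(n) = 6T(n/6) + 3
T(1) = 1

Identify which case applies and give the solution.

a=6, b=6, f(n)=3. log_6(6) = 1. Since c=0 < 1, Case 1 applies: T(n) = Θ(n^log_b(a)) = O(n).

Answer: O(n) - Case 1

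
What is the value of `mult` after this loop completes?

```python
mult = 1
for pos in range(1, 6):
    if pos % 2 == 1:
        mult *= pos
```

Product of odd numbers 1 to 5
`mult` takes the values: 1 → 3 → 15

Answer: 15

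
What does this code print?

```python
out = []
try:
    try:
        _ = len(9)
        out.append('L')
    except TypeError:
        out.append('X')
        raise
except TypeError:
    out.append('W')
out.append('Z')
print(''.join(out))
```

Execution trace: 'X' (inner except TypeError) → 'W' (outer except TypeError) → 'Z' (after the try/except). Output: XWZ

Answer: XWZ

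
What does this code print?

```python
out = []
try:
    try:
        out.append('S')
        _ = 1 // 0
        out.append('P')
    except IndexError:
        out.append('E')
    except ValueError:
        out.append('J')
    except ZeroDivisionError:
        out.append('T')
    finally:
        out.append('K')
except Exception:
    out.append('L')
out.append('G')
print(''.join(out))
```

Execution trace: 'S' (inner try body) → 'T' (inner except ZeroDivisionError) → 'K' (inner finally) → 'G' (after the try/except). Output: STKG

Answer: STKG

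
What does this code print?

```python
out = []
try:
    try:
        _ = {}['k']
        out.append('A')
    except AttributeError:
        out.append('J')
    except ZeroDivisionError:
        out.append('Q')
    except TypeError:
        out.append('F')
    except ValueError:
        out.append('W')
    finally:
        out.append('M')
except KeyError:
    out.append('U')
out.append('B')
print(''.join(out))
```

Execution trace: 'M' (finally) → 'U' (outer except KeyError) → 'B' (after the try/except). Output: MUB

Answer: MUB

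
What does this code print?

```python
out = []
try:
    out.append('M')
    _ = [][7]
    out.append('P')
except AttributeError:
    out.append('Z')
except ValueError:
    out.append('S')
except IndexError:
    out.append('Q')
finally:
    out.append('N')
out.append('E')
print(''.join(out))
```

Execution trace: 'M' (try body) → 'Q' (except IndexError) → 'N' (finally) → 'E' (after the try/except). Output: MQNE

Answer: MQNE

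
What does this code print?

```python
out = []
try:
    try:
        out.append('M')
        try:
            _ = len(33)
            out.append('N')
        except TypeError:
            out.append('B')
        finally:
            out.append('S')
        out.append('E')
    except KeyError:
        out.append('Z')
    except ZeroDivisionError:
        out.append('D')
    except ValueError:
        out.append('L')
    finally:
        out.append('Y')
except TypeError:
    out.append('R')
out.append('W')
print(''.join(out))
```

Execution trace: 'M' (try body) → 'B' (inner except TypeError) → 'S' (inner finally) → 'E' (try body, no exception) → 'Y' (finally) → 'W' (after the try/except). Output: MBSEYW

Answer: MBSEYW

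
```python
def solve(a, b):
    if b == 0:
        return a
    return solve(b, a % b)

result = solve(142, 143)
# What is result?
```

solve(142, 143) -> solve(143, 142) -> solve(142, 1) -> solve(1, 0) -> 1

Answer: 1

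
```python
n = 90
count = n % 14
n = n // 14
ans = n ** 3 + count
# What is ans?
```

Trace:
`n = 90` → n = 90
`count = n % 14` → count = 6
`n = n // 14` → n = 6
`ans = n ** 3 + count` → ans = 222
So ans = 222

Answer: 222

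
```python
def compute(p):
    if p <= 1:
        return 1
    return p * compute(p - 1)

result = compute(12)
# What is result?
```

compute(12) = 12 * 11 * 10 * 9 * 8 * 7 * 6 * 5 * 4 * 3 * 2 * 1 = 479001600

Answer: 479001600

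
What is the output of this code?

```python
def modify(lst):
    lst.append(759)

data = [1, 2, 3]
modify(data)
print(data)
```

Key concept: function modifies passed list.
Step by step:
`data = [1, 2, 3]` → data = [1, 2, 3]
`modify(data)` → data = [1, 2, 3, 759]
`print(data)` → prints [1, 2, 3, 759]

Answer: [1, 2, 3, 759]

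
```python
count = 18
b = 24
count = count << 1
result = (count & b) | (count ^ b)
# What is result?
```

Trace:
`count = 18` → count = 18
`b = 24` → b = 24
`count = count << 1` → count = 36
`result = (count & b) | (count ^ b)` → result = 60
So result = 60

Answer: 60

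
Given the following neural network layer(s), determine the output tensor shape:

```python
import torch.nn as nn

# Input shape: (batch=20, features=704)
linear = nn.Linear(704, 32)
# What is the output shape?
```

Input: (20, 704) -> Output: (20, 32)

Answer: (20, 32)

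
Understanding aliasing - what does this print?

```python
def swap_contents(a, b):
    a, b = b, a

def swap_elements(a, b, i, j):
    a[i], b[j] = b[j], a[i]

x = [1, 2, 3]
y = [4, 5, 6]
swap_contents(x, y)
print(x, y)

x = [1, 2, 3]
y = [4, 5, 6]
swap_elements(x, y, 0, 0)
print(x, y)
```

Key concept: parameter rebinding vs mutation.
Step by step:
`x = [1, 2, 3]` → x = [1, 2, 3]
`y = [4, 5, 6]` → y = [4, 5, 6]
`swap_contents(x, y)` → no visible change to tracked variables
`print(x, y)` → prints [1, 2, 3] [4, 5, 6]
`x = [1, 2, 3]` → x = [1, 2, 3]
`y = [4, 5, 6]` → y = [4, 5, 6]
`swap_elements(x, y, 0, 0)` → x = [4, 2, 3]; y = [1, 5, 6]
`print(x, y)` → prints [4, 2, 3] [1, 5, 6]

Answer:
[1, 2, 3] [4, 5, 6]
[4, 2, 3] [1, 5, 6]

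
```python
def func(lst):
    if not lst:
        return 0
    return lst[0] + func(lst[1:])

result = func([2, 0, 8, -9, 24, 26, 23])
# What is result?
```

2 + 0 + 8 + (-9) + 24 + 26 + 23 + 0 = 74

Answer: 74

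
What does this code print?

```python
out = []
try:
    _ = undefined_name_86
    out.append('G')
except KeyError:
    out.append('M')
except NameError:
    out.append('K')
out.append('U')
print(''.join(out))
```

Execution trace: 'K' (except NameError) → 'U' (after the try/except). Output: KU

Answer: KU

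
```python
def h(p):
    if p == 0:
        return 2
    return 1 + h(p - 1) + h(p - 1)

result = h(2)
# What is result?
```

h(p) = 1 + 2·h(p-1), h(0)=2. Closed form: (2+1)·2^2 - 1 = 11.

Answer: 11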